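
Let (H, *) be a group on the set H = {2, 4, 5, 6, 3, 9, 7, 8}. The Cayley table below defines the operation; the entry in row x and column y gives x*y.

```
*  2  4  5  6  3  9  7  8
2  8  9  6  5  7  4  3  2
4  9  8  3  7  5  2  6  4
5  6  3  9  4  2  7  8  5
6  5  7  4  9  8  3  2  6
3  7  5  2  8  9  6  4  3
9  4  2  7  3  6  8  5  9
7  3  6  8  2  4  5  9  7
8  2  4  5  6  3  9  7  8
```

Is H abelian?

Check whether the table is symmetric across its main diagonal.
Every entry (row x, col y) equals the entry (row y, col x), so H is abelian.

Yes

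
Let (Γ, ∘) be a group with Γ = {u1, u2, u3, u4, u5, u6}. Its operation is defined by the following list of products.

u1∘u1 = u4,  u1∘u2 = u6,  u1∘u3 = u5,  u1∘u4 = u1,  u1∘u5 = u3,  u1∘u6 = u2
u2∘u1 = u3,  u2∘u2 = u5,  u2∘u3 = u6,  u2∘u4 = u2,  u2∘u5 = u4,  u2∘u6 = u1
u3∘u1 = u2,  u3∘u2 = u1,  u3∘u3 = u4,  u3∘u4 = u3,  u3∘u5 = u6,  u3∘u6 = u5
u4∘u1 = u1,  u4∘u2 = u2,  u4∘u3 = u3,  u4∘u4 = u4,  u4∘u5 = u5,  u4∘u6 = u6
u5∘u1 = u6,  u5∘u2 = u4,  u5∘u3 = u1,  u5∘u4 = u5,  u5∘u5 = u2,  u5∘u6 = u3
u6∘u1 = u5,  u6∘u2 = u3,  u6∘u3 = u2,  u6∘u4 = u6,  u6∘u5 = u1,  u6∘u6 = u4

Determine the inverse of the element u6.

u6

First locate the identity: row u4 matches the header, so u4 is the identity.
Scan row u6 for u4: u6 ∘ u6 = u4. Hence u6^(-1) = u6.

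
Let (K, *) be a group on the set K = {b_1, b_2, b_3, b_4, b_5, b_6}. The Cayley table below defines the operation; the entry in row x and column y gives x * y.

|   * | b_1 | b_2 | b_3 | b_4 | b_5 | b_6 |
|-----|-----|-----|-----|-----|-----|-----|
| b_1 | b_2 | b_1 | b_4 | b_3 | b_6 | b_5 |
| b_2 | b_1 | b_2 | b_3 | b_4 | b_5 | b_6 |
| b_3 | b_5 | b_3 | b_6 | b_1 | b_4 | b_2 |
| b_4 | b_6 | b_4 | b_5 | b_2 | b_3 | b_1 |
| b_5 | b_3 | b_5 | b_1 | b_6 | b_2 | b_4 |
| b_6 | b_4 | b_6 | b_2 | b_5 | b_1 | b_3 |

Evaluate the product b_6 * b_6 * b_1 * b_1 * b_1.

b_5

b_6 * b_6 = b_3
b_3 * b_1 = b_5
b_5 * b_1 = b_3
b_3 * b_1 = b_5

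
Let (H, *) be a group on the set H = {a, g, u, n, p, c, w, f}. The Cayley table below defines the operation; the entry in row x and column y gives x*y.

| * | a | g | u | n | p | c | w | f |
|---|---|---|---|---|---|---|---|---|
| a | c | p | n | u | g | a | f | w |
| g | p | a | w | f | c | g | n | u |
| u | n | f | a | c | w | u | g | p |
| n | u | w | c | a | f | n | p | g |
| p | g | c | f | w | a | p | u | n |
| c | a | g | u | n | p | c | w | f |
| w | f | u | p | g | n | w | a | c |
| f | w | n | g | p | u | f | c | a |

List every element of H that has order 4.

{f, g, n, p, u, w}

Identity is c. Compute the order of each non-identity element by repeated multiplication:
  a: a → c  (order 2)
  g: g → a → p → c  (order 4)
  u: u → a → n → c  (order 4)
  n: n → a → u → c  (order 4)
  p: p → a → g → c  (order 4)
  w: w → a → f → c  (order 4)
  f: f → a → w → c  (order 4)
Elements of order 4: {f, g, n, p, u, w}.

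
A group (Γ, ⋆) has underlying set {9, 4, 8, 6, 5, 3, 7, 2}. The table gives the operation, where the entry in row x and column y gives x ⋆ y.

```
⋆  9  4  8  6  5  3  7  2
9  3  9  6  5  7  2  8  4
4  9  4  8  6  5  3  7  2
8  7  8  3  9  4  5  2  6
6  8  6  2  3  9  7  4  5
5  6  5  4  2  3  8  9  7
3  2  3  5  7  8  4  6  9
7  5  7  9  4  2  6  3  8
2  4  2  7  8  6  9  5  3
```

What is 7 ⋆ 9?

Read row 7, column 9: 7 ⋆ 9 = 5.

5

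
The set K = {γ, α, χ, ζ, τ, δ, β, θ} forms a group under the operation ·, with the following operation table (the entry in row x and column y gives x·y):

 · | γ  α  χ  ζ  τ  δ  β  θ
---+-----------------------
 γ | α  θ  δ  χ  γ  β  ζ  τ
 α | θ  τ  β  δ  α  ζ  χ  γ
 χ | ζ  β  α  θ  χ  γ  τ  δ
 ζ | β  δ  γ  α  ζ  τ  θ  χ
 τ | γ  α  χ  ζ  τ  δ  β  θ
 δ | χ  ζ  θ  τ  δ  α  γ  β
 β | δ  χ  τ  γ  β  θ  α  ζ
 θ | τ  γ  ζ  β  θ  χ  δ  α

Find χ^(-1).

First locate the identity: row τ matches the header, so τ is the identity.
Scan row χ for τ: χ·β = τ. Hence χ^(-1) = β.

β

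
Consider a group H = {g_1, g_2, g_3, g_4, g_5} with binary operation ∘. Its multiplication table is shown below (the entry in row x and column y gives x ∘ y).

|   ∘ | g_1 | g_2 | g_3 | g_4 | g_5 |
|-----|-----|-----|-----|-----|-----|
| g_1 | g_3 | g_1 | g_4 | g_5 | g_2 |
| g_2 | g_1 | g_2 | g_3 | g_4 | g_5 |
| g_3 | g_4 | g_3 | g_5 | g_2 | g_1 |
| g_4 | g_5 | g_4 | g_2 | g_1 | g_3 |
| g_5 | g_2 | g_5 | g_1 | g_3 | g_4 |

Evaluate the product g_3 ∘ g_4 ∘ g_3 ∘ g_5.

g_3 ∘ g_4 = g_2
g_2 ∘ g_3 = g_3
g_3 ∘ g_5 = g_1

g_1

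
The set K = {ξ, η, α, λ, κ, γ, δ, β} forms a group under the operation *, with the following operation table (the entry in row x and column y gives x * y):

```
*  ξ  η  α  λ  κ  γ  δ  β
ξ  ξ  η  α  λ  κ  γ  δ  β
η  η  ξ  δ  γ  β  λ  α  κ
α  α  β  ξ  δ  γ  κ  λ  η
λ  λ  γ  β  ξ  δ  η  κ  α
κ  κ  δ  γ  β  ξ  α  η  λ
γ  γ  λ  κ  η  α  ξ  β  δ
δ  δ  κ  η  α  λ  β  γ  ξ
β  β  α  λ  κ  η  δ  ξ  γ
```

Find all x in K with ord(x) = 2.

Identity is ξ. Compute the order of each non-identity element by repeated multiplication:
  η: η → ξ  (order 2)
  α: α → ξ  (order 2)
  λ: λ → ξ  (order 2)
  κ: κ → ξ  (order 2)
  γ: γ → ξ  (order 2)
  δ: δ → γ → β → ξ  (order 4)
  β: β → γ → δ → ξ  (order 4)
Elements of order 2: {α, γ, η, κ, λ}.
(Structurally, K here is isomorphic to the dihedral group D_4.)

{α, γ, η, κ, λ}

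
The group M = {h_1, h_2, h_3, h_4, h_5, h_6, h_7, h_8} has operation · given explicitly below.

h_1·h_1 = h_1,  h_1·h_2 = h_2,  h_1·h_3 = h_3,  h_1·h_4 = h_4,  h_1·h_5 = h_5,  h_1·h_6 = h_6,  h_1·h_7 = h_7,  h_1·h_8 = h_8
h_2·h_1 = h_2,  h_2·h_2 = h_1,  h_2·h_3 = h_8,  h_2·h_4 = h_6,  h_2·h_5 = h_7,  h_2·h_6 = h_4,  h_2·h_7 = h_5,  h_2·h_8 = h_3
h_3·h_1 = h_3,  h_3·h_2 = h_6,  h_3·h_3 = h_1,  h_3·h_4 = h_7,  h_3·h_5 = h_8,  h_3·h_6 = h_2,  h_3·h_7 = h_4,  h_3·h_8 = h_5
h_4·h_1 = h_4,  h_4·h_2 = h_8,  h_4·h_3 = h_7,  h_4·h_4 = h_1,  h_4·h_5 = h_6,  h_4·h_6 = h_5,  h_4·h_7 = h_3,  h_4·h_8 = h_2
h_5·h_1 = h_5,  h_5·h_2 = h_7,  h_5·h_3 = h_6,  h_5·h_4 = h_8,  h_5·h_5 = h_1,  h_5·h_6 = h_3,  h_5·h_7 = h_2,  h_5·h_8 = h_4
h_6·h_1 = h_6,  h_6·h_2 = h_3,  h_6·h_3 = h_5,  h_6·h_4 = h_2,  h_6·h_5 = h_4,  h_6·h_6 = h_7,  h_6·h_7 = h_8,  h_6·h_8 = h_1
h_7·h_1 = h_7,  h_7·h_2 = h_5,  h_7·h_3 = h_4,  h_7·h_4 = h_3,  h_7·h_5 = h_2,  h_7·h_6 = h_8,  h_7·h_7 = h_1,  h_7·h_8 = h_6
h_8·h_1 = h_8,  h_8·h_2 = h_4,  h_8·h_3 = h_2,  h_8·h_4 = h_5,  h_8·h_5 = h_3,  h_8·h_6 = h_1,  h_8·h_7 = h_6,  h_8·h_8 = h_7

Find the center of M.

{h_1, h_7}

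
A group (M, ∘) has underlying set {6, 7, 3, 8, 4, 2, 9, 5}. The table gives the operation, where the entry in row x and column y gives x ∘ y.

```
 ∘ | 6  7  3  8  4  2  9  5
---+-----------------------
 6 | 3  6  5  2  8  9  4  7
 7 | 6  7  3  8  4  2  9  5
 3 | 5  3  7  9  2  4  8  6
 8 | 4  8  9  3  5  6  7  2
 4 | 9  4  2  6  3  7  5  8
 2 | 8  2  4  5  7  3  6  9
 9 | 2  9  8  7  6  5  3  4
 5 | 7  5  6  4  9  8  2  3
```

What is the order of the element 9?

4

The identity element is 7 (its row matches the header).
9^1 = 9
9^2 = 9 ∘ 9 = 3
9^3 = 3 ∘ 9 = 8
9^4 = 8 ∘ 9 = 7
The first power of 9 equal to the identity is 9^4, so ord(9) = 4.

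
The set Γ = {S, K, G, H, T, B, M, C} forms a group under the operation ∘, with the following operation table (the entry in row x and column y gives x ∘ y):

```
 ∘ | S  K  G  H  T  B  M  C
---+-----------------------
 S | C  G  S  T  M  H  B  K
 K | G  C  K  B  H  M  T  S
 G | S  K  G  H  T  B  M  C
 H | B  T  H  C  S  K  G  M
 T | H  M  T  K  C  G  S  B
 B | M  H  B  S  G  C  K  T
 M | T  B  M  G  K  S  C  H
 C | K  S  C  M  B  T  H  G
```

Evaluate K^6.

C

K^1 = K
K^2 = K ∘ K = C
K^3 = C ∘ K = S
K^4 = S ∘ K = G
K^5 = G ∘ K = K
K^6 = K ∘ K = C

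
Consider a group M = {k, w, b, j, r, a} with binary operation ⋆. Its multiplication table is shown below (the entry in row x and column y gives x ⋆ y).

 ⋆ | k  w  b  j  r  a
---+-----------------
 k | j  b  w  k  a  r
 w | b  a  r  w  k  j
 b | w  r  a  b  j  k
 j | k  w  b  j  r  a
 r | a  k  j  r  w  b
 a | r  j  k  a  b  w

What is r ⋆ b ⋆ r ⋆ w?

r ⋆ b = j
j ⋆ r = r
r ⋆ w = k

k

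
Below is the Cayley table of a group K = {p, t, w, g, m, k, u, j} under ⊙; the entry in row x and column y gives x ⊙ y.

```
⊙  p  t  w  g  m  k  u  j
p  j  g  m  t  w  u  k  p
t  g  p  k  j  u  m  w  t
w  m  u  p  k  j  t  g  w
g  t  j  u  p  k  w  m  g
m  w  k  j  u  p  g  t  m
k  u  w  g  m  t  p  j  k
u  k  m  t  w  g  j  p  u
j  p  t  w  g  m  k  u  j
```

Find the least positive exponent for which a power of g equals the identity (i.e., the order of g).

The identity element is j (its row matches the header).
g^1 = g
g^2 = g ⊙ g = p
g^3 = p ⊙ g = t
g^4 = t ⊙ g = j
The first power of g equal to the identity is g^4, so ord(g) = 4.

4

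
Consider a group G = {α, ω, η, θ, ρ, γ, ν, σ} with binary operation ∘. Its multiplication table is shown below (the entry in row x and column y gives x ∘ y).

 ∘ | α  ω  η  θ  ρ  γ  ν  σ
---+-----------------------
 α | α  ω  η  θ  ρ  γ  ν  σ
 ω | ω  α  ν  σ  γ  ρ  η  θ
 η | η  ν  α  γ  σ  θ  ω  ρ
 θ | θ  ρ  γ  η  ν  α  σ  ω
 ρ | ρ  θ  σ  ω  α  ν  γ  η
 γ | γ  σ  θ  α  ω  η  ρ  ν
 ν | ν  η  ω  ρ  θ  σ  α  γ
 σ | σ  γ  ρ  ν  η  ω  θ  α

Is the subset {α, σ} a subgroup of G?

{α, σ} contains the identity α.
Checking products: every product of two elements of {α, σ} (read from the table) lies in {α, σ}, so the set is closed.
In a finite group, a nonempty closed subset is a subgroup. So {α, σ} ≤ G.
(Structurally, G here is isomorphic to the dihedral group D_4.)

Yes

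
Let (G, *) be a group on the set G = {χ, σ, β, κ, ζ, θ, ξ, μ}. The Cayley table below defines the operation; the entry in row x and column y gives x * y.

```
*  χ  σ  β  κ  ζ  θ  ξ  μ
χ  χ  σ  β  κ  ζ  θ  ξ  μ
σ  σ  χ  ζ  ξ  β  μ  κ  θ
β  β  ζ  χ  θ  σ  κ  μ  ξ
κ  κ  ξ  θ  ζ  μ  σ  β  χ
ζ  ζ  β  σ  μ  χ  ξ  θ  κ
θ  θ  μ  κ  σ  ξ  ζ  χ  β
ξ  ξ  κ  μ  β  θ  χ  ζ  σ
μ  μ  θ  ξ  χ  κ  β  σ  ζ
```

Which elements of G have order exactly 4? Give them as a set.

{θ, κ, μ, ξ}

Identity is χ. Compute the order of each non-identity element by repeated multiplication:
  σ: σ → χ  (order 2)
  β: β → χ  (order 2)
  κ: κ → ζ → μ → χ  (order 4)
  ζ: ζ → χ  (order 2)
  θ: θ → ζ → ξ → χ  (order 4)
  ξ: ξ → ζ → θ → χ  (order 4)
  μ: μ → ζ → κ → χ  (order 4)
Elements of order 4: {θ, κ, μ, ξ}.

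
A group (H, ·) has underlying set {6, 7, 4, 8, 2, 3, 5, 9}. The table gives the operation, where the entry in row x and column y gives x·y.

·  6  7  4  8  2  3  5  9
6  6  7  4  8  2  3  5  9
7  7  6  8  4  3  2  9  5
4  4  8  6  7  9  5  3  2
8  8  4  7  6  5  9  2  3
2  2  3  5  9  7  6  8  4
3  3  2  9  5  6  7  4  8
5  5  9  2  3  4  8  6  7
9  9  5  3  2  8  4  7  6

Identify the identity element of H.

6

The identity e satisfies e·x = x for all x, so its row in the table reproduces the column headers.
Row 6 reads: 6, 7, 4, 8, 2, 3, 5, 9 — exactly the header order. So 6 is the identity.
(Structurally, H here is isomorphic to the dihedral group D_4.)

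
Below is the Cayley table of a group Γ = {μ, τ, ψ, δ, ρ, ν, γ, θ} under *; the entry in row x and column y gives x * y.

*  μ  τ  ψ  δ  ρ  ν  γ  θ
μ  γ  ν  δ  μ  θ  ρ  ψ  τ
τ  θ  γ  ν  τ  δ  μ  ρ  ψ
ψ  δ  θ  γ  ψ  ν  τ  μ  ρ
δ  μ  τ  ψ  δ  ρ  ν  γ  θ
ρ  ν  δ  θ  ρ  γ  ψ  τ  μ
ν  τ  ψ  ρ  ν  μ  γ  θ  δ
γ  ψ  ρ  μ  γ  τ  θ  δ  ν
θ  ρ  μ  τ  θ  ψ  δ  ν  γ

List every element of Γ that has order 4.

{θ, μ, ν, ρ, τ, ψ}

Identity is δ. Compute the order of each non-identity element by repeated multiplication:
  μ: μ → γ → ψ → δ  (order 4)
  τ: τ → γ → ρ → δ  (order 4)
  ψ: ψ → γ → μ → δ  (order 4)
  ρ: ρ → γ → τ → δ  (order 4)
  ν: ν → γ → θ → δ  (order 4)
  γ: γ → δ  (order 2)
  θ: θ → γ → ν → δ  (order 4)
Elements of order 4: {θ, μ, ν, ρ, τ, ψ}.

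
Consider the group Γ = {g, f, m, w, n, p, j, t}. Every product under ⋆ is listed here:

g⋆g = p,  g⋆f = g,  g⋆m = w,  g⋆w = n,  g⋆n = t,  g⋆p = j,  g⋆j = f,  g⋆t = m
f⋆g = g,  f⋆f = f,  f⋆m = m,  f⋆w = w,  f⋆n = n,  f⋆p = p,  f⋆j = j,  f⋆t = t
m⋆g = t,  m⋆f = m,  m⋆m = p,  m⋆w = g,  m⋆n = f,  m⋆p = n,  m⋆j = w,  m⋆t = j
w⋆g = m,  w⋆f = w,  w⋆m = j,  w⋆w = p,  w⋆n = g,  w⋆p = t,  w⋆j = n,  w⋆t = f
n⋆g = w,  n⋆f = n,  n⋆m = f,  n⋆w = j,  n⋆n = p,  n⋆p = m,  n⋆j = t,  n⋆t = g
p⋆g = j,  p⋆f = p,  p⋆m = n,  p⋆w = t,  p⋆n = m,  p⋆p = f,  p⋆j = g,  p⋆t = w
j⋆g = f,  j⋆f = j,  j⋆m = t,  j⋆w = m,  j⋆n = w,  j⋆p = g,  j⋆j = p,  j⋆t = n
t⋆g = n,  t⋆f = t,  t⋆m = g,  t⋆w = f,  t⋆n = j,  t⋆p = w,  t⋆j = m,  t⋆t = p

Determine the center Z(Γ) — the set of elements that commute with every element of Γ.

{f, p}

An element z is central iff its row equals its column in the table.
For j: j ⋆ m = t ≠ w = m ⋆ j, so j ∉ Z.
Checking each element this way leaves Z(Γ) = {f, p}.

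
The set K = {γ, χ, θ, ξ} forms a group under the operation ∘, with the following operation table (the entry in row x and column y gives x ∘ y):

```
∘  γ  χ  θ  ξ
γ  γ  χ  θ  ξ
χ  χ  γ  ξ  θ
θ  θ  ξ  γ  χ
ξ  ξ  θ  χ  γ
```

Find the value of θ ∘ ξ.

Read row θ, column ξ: θ ∘ ξ = χ.

χ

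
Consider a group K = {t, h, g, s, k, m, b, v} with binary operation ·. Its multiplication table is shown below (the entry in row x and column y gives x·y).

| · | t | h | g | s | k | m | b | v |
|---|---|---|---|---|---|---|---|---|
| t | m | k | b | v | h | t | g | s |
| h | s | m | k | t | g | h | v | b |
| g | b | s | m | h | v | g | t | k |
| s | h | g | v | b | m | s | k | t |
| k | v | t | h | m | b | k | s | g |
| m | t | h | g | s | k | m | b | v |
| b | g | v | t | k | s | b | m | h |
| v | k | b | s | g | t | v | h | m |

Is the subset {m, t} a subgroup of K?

{m, t} contains the identity m.
Checking products: every product of two elements of {m, t} (read from the table) lies in {m, t}, so the set is closed.
In a finite group, a nonempty closed subset is a subgroup. So {m, t} ≤ K.
(Structurally, K here is isomorphic to the dihedral group D_4.)

Yes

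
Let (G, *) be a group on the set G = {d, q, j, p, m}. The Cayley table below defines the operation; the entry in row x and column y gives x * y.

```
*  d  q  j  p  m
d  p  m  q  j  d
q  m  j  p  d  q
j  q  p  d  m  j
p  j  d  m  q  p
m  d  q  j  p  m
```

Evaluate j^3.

q

j^1 = j
j^2 = j * j = d
j^3 = d * j = q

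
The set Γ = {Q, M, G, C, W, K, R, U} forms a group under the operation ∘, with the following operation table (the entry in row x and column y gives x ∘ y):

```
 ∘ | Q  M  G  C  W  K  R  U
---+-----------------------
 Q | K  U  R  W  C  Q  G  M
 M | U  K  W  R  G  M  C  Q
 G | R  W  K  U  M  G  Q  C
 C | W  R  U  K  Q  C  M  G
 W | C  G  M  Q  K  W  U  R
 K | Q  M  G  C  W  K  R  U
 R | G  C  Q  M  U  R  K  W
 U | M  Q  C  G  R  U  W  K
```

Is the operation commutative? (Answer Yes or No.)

Yes

Check whether the table is symmetric across its main diagonal.
Every entry (row x, col y) equals the entry (row y, col x), so Γ is abelian.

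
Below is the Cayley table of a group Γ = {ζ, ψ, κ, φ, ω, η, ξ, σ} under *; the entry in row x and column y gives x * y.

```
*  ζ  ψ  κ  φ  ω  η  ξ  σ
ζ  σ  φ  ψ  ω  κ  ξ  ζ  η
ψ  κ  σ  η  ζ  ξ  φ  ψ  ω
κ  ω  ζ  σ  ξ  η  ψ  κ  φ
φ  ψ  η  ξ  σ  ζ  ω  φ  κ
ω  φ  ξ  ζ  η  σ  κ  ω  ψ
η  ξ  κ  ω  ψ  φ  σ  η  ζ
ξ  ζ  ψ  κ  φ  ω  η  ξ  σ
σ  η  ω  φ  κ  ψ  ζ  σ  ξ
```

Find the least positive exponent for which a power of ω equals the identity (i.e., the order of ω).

4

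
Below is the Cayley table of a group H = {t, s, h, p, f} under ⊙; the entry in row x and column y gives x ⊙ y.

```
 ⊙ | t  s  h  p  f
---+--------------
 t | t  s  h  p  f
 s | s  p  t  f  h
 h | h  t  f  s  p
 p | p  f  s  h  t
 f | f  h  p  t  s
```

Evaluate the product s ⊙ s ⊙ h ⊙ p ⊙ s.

h

s ⊙ s = p
p ⊙ h = s
s ⊙ p = f
f ⊙ s = h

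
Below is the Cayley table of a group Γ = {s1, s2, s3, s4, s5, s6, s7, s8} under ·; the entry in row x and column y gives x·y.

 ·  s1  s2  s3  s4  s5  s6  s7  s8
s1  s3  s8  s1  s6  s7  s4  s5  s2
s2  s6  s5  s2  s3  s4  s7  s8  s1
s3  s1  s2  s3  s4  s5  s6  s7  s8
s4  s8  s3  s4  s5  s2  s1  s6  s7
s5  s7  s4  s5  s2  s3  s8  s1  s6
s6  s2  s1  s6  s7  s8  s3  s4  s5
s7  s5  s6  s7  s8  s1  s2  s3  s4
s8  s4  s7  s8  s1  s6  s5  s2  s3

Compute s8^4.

s8^1 = s8
s8^2 = s8·s8 = s3
s8^3 = s3·s8 = s8
s8^4 = s8·s8 = s3

s3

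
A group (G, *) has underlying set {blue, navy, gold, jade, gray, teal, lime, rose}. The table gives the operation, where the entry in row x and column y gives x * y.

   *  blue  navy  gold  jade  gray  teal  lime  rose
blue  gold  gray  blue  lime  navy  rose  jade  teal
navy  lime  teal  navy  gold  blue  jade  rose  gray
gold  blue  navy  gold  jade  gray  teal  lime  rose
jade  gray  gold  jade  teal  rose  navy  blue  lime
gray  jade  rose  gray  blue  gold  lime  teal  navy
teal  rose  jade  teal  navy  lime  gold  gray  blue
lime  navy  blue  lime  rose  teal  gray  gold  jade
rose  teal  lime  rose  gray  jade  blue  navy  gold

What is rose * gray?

Read row rose, column gray: rose * gray = jade.

jade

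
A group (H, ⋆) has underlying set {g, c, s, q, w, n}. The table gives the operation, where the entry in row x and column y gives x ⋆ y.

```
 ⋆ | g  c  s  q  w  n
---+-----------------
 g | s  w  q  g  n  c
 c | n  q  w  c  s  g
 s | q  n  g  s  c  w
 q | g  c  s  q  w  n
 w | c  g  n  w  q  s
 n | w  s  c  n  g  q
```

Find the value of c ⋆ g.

Read row c, column g: c ⋆ g = n.

n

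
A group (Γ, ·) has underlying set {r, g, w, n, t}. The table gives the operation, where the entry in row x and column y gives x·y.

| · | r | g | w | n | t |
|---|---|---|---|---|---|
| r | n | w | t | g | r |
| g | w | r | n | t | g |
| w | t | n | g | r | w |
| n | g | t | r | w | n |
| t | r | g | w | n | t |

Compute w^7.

g

w^1 = w
w^2 = w·w = g
w^3 = g·w = n
w^4 = n·w = r
w^5 = r·w = t
w^6 = t·w = w
w^7 = w·w = g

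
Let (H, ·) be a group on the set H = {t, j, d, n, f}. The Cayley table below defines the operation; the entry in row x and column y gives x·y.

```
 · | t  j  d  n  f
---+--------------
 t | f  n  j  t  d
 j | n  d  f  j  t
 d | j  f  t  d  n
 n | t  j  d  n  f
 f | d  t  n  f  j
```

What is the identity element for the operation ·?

n

The identity e satisfies e·x = x for all x, so its row in the table reproduces the column headers.
Row n reads: t, j, d, n, f — exactly the header order. So n is the identity.
(Structurally, H here is isomorphic to the cyclic group Z_5.)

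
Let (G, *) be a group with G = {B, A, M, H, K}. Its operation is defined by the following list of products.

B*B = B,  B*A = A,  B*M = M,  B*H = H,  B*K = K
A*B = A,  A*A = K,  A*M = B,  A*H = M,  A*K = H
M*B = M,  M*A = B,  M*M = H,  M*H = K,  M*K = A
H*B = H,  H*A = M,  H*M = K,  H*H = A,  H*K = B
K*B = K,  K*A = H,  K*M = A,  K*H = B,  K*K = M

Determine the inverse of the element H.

K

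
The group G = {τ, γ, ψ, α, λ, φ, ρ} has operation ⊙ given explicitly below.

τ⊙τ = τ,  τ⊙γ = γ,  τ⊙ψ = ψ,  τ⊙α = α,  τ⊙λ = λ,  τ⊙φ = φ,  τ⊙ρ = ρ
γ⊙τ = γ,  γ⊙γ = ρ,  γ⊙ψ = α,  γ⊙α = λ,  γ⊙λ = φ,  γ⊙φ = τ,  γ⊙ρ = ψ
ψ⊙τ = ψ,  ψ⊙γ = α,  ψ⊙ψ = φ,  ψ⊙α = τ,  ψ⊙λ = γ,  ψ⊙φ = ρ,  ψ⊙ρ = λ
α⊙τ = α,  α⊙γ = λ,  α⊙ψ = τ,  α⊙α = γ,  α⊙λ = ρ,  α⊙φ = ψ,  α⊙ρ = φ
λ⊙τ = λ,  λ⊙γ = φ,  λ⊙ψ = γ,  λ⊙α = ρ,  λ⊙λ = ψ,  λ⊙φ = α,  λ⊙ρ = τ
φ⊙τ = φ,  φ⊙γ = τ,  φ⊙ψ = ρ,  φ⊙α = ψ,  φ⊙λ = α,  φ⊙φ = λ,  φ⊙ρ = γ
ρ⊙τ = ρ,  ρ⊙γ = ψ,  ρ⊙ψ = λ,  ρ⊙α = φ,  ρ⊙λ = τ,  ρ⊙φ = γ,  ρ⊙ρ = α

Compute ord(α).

7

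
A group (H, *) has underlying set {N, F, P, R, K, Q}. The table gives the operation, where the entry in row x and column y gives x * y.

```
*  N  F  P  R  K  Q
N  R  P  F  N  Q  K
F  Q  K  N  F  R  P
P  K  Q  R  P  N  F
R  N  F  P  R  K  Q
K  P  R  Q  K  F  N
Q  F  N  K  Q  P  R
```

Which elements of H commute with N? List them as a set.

Compare row N with column N entry by entry.
Q * N = F but N * Q = K, so Q does not.
Collecting the elements that commute with N: C(N) = {N, R}.
(Structurally, H here is isomorphic to the symmetric group S_3.)

{N, R}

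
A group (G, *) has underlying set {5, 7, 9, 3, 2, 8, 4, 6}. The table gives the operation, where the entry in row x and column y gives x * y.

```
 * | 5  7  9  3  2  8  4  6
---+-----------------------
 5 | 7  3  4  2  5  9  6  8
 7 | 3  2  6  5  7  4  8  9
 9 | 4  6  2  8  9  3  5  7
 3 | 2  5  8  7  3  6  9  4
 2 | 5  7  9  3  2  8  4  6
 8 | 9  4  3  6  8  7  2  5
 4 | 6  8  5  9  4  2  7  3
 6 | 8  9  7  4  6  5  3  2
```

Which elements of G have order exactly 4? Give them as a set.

{3, 4, 5, 8}

Identity is 2. Compute the order of each non-identity element by repeated multiplication:
  5: 5 → 7 → 3 → 2  (order 4)
  7: 7 → 2  (order 2)
  9: 9 → 2  (order 2)
  3: 3 → 7 → 5 → 2  (order 4)
  8: 8 → 7 → 4 → 2  (order 4)
  4: 4 → 7 → 8 → 2  (order 4)
  6: 6 → 2  (order 2)
Elements of order 4: {3, 4, 5, 8}.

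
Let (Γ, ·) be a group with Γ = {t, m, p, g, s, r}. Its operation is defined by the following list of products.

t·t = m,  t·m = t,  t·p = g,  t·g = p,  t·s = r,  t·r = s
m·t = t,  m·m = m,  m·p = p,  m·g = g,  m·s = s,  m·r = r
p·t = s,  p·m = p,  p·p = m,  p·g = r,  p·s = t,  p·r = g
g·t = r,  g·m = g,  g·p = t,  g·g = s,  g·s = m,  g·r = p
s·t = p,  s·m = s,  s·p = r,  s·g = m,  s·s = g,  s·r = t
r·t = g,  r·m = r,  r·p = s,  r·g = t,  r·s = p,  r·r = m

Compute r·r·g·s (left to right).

m

r·r = m
m·g = g
g·s = m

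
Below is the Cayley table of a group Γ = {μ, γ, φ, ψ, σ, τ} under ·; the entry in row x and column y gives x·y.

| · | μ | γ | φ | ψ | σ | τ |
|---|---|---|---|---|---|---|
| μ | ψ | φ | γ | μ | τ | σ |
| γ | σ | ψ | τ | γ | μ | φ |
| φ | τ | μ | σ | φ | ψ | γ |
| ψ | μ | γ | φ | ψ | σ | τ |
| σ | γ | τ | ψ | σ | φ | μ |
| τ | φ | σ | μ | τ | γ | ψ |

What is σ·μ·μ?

σ·μ = γ
γ·μ = σ
(Structurally, Γ here is isomorphic to the symmetric group S_3.)

σ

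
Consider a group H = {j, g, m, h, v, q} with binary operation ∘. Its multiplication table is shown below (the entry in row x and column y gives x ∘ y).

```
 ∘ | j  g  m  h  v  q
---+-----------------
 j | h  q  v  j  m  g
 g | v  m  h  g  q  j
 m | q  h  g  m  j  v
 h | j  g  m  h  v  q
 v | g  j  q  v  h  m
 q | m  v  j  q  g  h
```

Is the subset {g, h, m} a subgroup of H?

{g, h, m} contains the identity h.
Checking products: every product of two elements of {g, h, m} (read from the table) lies in {g, h, m}, so the set is closed.
In a finite group, a nonempty closed subset is a subgroup. So {g, h, m} ≤ H.

Yes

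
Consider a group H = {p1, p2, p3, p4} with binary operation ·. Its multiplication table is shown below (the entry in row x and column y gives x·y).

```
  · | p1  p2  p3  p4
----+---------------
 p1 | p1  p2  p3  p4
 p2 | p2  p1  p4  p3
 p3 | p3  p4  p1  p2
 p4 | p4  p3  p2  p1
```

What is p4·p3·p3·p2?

p4·p3 = p2
p2·p3 = p4
p4·p2 = p3

p3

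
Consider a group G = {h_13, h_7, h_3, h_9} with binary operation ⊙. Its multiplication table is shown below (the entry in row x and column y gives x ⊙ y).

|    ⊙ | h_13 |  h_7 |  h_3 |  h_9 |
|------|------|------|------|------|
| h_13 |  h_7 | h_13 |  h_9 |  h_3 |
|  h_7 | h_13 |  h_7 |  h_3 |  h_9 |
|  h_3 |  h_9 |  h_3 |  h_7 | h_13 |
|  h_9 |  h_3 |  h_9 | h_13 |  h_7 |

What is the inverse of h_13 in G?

h_13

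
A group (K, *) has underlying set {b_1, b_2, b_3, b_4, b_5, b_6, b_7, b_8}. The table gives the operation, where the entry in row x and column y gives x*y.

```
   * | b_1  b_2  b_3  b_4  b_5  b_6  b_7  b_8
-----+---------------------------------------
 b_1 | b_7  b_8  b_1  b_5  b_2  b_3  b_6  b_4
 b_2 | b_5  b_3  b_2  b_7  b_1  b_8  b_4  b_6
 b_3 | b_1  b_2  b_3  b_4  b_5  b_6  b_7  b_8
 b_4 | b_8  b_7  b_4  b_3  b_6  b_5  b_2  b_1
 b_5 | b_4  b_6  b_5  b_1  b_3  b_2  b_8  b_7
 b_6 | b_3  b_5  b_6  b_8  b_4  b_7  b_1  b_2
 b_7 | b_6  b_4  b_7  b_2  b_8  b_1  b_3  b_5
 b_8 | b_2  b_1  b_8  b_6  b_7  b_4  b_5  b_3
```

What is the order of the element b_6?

The identity element is b_3 (its row matches the header).
b_6^1 = b_6
b_6^2 = b_6*b_6 = b_7
b_6^3 = b_7*b_6 = b_1
b_6^4 = b_1*b_6 = b_3
The first power of b_6 equal to the identity is b_6^4, so ord(b_6) = 4.

4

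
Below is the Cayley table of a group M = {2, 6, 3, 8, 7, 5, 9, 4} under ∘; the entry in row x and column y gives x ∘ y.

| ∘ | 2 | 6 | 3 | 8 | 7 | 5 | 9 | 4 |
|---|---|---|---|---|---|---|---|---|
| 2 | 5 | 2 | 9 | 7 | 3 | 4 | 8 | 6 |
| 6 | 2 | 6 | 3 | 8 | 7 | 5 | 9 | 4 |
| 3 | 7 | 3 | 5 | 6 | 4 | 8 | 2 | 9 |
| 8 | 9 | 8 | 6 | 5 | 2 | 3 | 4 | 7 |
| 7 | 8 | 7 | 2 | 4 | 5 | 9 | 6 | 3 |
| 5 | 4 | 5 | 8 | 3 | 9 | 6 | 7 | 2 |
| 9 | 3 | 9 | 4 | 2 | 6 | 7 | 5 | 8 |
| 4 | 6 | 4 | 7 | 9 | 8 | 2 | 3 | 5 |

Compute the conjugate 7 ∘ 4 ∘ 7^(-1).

The identity is 6. In row 7, the entry 6 sits in column 9, so 7^(-1) = 9.
7 ∘ 4 = 3
3 ∘ 9 = 2

2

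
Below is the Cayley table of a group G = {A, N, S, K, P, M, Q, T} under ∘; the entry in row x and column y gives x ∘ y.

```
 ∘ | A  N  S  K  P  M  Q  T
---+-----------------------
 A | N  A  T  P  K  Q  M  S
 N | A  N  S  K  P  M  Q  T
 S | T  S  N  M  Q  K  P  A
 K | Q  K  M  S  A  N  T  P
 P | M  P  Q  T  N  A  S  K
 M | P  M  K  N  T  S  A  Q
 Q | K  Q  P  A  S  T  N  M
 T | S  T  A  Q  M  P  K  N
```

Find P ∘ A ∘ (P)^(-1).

T

The identity is N. In row P, the entry N sits in column P, so P^(-1) = P.
P ∘ A = M
M ∘ P = T
(Structurally, G here is isomorphic to the dihedral group D_4.)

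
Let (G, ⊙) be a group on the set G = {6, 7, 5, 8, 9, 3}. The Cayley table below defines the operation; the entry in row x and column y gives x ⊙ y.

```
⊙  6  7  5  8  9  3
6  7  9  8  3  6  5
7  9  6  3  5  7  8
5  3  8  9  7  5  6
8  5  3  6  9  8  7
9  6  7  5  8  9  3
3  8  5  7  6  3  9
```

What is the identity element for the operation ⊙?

9

The identity e satisfies e ⊙ x = x for all x, so its row in the table reproduces the column headers.
Row 9 reads: 6, 7, 5, 8, 9, 3 — exactly the header order. So 9 is the identity.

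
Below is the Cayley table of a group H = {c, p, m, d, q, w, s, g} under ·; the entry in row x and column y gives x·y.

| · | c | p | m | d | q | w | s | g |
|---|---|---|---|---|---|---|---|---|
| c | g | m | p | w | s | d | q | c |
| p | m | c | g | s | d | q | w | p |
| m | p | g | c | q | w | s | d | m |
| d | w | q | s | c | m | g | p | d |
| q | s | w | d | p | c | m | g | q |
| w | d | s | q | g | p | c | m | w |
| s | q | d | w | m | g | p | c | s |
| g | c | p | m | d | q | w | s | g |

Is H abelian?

w·q = p but q·w = m.
Since w and q do not commute, H is not abelian.

No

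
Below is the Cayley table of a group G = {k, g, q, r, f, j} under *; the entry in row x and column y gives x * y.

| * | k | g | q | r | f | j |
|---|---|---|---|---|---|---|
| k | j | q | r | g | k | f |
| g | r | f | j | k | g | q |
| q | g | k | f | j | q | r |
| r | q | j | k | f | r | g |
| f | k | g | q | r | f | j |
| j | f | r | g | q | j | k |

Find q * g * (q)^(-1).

r

The identity is f. In row q, the entry f sits in column q, so q^(-1) = q.
q * g = k
k * q = r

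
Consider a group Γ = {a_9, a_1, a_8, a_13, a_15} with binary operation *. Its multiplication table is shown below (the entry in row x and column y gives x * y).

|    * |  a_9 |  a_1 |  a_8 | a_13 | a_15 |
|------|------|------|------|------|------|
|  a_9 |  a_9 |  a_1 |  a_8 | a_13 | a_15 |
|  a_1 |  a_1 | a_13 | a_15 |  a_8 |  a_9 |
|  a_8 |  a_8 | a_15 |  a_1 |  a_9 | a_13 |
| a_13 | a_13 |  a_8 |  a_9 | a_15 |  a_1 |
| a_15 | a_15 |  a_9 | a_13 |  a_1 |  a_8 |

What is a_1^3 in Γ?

a_1^1 = a_1
a_1^2 = a_1 * a_1 = a_13
a_1^3 = a_13 * a_1 = a_8
(Structurally, Γ here is isomorphic to the cyclic group Z_5.)

a_8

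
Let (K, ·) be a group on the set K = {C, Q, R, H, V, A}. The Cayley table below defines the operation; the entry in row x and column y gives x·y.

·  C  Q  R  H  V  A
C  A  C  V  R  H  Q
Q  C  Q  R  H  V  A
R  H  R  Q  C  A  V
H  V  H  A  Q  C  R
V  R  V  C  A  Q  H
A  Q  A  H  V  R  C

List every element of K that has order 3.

{A, C}

Identity is Q. Compute the order of each non-identity element by repeated multiplication:
  C: C → A → Q  (order 3)
  R: R → Q  (order 2)
  H: H → Q  (order 2)
  V: V → Q  (order 2)
  A: A → C → Q  (order 3)
Elements of order 3: {A, C}.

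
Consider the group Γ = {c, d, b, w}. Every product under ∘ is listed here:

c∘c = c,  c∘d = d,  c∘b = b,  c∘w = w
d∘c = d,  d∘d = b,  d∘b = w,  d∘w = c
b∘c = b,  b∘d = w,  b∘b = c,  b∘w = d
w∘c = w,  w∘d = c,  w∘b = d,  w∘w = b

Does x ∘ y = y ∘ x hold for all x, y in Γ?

Yes

Check whether the table is symmetric across its main diagonal.
Every entry (row x, col y) equals the entry (row y, col x), so Γ is abelian.
(In fact Γ ≅ the cyclic group Z_4.)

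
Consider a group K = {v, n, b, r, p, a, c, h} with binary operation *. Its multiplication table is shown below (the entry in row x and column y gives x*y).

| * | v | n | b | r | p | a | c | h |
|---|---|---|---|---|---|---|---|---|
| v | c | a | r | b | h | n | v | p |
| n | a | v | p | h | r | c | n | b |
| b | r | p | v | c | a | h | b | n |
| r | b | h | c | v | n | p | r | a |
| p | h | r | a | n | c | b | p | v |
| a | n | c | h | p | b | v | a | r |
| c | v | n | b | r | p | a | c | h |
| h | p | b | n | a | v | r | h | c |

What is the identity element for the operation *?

The identity e satisfies e*x = x for all x, so its row in the table reproduces the column headers.
Row c reads: v, n, b, r, p, a, c, h — exactly the header order. So c is the identity.

c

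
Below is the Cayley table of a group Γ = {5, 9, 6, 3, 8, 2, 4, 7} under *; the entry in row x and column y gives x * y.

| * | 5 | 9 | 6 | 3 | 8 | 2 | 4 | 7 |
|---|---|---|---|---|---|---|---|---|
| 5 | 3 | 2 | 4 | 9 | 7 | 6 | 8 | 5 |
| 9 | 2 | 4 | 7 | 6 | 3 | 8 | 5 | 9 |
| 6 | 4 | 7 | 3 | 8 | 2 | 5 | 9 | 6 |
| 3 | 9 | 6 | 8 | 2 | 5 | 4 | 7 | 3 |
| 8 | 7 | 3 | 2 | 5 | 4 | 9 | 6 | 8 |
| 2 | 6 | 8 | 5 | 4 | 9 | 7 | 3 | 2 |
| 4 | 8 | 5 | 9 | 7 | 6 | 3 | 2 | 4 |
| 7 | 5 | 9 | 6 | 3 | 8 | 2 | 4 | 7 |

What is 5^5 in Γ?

5^1 = 5
5^2 = 5 * 5 = 3
5^3 = 3 * 5 = 9
5^4 = 9 * 5 = 2
5^5 = 2 * 5 = 6

6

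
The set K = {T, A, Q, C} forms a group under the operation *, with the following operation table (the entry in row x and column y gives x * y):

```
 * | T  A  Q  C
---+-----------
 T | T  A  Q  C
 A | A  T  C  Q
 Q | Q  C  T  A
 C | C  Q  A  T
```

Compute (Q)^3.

Q

Q^1 = Q
Q^2 = Q * Q = T
Q^3 = T * Q = Q
(Structurally, K here is isomorphic to the Klein four-group V_4.)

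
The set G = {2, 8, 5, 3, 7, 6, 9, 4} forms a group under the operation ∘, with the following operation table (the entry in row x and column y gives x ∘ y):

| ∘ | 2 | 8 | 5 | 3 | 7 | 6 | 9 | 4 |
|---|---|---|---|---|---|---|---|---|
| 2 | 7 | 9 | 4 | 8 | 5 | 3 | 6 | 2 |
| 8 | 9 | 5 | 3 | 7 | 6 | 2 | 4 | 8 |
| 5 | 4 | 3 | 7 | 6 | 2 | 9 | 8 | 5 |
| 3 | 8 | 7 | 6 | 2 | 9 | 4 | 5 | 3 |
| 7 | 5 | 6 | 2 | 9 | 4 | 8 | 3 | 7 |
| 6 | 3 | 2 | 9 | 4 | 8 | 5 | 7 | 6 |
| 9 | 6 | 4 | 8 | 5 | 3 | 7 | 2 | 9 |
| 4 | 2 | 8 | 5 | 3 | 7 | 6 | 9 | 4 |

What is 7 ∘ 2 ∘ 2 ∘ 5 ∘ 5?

7

7 ∘ 2 = 5
5 ∘ 2 = 4
4 ∘ 5 = 5
5 ∘ 5 = 7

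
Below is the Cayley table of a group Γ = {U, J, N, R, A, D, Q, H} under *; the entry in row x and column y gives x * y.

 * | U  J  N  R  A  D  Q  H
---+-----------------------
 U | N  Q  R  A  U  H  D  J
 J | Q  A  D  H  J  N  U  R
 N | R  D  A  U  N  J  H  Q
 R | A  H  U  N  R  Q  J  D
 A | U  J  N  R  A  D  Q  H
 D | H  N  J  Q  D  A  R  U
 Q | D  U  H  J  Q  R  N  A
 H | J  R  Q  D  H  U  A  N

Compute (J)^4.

J^1 = J
J^2 = J * J = A
J^3 = A * J = J
J^4 = J * J = A

A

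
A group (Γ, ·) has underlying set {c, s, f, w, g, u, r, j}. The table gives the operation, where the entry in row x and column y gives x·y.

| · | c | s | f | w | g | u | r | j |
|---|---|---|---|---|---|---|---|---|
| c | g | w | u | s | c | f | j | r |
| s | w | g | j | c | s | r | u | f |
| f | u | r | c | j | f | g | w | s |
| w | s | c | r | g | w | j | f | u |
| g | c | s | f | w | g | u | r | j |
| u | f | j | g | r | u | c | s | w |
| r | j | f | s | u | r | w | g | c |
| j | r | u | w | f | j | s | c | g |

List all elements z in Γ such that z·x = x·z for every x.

An element z is central iff its row equals its column in the table.
For s: s·u = r ≠ j = u·s, so s ∉ Z.
Checking each element this way leaves Z(Γ) = {c, g}.

{c, g}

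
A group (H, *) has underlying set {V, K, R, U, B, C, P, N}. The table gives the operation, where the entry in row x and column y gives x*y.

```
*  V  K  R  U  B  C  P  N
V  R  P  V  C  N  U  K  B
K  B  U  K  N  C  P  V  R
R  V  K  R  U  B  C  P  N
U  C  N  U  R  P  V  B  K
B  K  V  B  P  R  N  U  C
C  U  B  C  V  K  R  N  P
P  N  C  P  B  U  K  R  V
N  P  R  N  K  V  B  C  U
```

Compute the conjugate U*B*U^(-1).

B

The identity is R. In row U, the entry R sits in column U, so U^(-1) = U.
U*B = P
P*U = B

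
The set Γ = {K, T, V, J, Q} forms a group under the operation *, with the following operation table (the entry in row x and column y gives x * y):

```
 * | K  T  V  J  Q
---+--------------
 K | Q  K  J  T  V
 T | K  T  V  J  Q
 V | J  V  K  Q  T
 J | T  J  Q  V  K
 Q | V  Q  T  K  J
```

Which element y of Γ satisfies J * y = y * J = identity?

First locate the identity: row T matches the header, so T is the identity.
Scan row J for T: J * K = T. Hence J^(-1) = K.

K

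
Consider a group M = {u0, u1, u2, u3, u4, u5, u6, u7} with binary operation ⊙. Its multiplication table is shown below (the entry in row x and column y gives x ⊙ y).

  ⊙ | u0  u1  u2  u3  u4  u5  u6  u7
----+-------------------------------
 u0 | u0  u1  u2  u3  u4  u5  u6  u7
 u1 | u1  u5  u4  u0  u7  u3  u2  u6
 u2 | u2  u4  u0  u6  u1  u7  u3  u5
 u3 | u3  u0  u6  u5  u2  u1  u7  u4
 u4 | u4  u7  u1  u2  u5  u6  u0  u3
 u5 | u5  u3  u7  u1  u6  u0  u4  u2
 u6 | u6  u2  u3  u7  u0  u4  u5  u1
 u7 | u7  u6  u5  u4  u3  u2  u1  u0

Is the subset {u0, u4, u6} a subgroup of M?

No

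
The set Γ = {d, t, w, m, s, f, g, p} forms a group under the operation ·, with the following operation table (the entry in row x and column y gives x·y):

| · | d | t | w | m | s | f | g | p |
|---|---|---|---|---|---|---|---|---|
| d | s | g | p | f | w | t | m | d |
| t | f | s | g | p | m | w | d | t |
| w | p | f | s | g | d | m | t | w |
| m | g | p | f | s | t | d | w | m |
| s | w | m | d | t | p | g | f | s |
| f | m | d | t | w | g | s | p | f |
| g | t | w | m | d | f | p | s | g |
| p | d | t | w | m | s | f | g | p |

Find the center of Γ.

An element z is central iff its row equals its column in the table.
For t: t·w = g ≠ f = w·t, so t ∉ Z.
Checking each element this way leaves Z(Γ) = {p, s}.

{p, s}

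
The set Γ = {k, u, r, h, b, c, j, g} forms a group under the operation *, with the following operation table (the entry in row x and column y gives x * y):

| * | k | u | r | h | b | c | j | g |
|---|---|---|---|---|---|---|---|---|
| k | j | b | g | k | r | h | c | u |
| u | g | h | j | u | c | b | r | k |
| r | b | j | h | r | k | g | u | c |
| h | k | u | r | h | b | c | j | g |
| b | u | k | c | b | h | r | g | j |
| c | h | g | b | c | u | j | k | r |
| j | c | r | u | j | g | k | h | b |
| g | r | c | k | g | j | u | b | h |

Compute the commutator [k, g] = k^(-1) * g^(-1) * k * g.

Identity is h; from the table k^(-1) = c and g^(-1) = g.
c * g = r
r * k = b
b * g = j

j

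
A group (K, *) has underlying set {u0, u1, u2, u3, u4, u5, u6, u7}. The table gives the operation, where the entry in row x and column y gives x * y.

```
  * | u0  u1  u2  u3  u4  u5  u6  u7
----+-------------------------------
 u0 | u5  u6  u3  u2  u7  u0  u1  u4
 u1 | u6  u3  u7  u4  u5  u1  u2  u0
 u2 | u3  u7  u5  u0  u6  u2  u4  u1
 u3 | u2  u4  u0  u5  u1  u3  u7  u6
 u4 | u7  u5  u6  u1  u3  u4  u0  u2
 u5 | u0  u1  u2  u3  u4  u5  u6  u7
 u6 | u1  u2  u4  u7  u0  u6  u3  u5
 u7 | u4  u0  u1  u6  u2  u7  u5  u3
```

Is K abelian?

Check whether the table is symmetric across its main diagonal.
Every entry (row x, col y) equals the entry (row y, col x), so K is abelian.

Yes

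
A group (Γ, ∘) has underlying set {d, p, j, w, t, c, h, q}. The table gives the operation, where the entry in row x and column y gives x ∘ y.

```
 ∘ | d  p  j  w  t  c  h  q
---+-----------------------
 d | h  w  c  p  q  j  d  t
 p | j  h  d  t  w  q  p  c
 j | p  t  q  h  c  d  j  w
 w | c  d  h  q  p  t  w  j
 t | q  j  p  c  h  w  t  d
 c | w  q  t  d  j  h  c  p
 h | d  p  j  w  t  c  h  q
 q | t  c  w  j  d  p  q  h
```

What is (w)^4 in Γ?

w^1 = w
w^2 = w ∘ w = q
w^3 = q ∘ w = j
w^4 = j ∘ w = h

h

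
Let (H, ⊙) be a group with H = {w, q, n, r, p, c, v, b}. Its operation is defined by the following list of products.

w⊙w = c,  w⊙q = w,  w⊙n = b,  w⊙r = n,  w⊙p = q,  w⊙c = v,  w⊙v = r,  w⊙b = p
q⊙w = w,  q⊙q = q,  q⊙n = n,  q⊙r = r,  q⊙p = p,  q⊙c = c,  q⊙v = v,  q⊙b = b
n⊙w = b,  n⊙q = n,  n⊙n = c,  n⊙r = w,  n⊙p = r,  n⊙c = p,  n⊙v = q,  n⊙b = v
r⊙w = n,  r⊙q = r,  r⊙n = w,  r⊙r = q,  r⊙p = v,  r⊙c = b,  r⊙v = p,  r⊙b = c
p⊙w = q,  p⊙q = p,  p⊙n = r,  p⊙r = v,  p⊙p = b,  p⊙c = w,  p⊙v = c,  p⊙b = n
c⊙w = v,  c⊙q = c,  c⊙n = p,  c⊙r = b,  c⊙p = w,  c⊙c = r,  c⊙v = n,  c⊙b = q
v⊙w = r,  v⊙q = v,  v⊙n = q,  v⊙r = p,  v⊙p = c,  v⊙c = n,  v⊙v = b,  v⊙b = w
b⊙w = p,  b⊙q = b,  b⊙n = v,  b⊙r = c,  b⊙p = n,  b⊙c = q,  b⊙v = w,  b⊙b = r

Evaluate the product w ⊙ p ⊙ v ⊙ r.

p

w ⊙ p = q
q ⊙ v = v
v ⊙ r = p
(Structurally, H here is isomorphic to the cyclic group Z_8.)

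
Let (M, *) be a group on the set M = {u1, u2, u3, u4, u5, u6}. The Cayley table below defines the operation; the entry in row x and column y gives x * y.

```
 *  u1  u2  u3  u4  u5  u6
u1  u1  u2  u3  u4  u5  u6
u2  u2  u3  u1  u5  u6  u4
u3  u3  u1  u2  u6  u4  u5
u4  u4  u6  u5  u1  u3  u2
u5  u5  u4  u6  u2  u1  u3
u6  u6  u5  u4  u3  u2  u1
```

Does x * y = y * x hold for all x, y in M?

No

u2 * u4 = u5 but u4 * u2 = u6.
Since u2 and u4 do not commute, M is not abelian.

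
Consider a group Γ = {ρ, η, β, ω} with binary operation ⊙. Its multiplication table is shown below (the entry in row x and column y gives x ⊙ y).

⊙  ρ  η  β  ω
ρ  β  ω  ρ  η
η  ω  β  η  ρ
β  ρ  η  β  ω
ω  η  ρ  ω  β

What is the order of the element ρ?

The identity element is β (its row matches the header).
ρ^1 = ρ
ρ^2 = ρ ⊙ ρ = β
The first power of ρ equal to the identity is ρ^2, so ord(ρ) = 2.
(Structurally, Γ here is isomorphic to the Klein four-group V_4.)

2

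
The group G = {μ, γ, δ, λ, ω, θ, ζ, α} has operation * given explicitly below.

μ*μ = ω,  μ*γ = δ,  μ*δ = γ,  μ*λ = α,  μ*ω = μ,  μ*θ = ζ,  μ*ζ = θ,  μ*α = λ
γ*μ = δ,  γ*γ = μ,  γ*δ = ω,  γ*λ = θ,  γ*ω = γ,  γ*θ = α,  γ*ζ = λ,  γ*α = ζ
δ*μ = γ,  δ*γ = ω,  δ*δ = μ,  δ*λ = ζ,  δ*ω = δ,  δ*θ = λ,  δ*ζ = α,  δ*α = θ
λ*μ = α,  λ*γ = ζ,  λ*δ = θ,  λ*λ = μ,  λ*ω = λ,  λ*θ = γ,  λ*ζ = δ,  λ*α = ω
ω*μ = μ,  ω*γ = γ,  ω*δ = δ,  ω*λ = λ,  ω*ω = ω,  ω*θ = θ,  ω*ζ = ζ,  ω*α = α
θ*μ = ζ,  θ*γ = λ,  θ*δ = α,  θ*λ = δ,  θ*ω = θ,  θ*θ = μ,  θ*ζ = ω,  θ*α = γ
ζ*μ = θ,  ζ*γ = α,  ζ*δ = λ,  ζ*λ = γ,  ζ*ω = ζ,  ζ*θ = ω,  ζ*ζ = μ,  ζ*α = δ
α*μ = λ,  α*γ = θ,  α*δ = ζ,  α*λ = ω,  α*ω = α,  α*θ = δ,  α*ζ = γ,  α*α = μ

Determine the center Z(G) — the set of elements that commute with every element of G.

{μ, ω}

An element z is central iff its row equals its column in the table.
For θ: θ * γ = λ ≠ α = γ * θ, so θ ∉ Z.
Checking each element this way leaves Z(G) = {μ, ω}.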